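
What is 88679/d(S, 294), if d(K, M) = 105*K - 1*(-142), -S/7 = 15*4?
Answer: -88679/43958 ≈ -2.0174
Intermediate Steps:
S = -420 (S = -105*4 = -7*60 = -420)
d(K, M) = 142 + 105*K (d(K, M) = 105*K + 142 = 142 + 105*K)
88679/d(S, 294) = 88679/(142 + 105*(-420)) = 88679/(142 - 44100) = 88679/(-43958) = 88679*(-1/43958) = -88679/43958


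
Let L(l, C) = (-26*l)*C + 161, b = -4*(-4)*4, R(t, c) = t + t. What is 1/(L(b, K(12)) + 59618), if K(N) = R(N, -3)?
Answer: 1/19843 ≈ 5.0396e-5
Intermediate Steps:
R(t, c) = 2*t
K(N) = 2*N
b = 64 (b = 16*4 = 64)
L(l, C) = 161 - 26*C*l (L(l, C) = -26*C*l + 161 = 161 - 26*C*l)
1/(L(b, K(12)) + 59618) = 1/((161 - 26*2*12*64) + 59618) = 1/((161 - 26*24*64) + 59618) = 1/((161 - 39936) + 59618) = 1/(-39775 + 59618) = 1/19843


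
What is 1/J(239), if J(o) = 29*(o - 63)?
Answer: 1/5104 ≈ 0.00019592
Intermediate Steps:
J(o) = -1827 + 29*o (J(o) = 29*(-63 + o) = -1827 + 29*o)
1/J(239) = 1/(-1827 + 29*239) = 1/(-1827 + 6931) = 1/5104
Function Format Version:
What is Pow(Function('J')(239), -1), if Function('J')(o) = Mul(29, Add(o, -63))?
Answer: Rational(1, 5104) ≈ 0.00019592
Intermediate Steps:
Function('J')(o) = Add(-1827, Mul(29, o)) (Function('J')(o) = Mul(29, Add(-63, o)) = Add(-1827, Mul(29, o)))
Pow(Function('J')(239), -1) = Pow(Add(-1827, Mul(29, 239)), -1) = Pow(Add(-1827, 6931), -1) = Pow(5104, -1) = Rational(1, 5104)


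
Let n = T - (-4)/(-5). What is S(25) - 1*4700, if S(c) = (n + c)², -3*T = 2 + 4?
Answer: -105179/25 ≈ -4207.2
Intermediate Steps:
T = -2 (T = -(2 + 4)/3 = -⅓*6 = -2)
n = -14/5 (n = -2 - (-4)/(-5) = -2 - (-4)*(-1)/5 = -2 - 1*⅘ = -2 - ⅘ = -14/5 ≈ -2.8000)
S(c) = (-14/5 + c)²
S(25) - 1*4700 = (-14 + 5*25)²/25 - 1*4700 = (-14 + 125)²/25 - 4700 = (1/25)*111² - 4700 = (1/25)*12321 - 4700 = 12321/25 - 4700 = -105179/25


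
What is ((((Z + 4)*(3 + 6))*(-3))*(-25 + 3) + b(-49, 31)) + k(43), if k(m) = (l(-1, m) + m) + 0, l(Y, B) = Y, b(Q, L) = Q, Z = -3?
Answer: 587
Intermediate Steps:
k(m) = -1 + m (k(m) = (-1 + m) + 0 = -1 + m)
((((Z + 4)*(3 + 6))*(-3))*(-25 + 3) + b(-49, 31)) + k(43) = ((((-3 + 4)*(3 + 6))*(-3))*(-25 + 3) - 49) + (-1 + 43) = (((1*9)*(-3))*(-22) - 49) + 42 = ((9*(-3))*(-22) - 49) + 42 = (-27*(-22) - 49) + 42 = (594 - 49) + 42 = 545 + 42 = 587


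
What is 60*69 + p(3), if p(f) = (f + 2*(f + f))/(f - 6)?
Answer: 4135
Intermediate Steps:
p(f) = 5*f/(-6 + f) (p(f) = (f + 2*(2*f))/(-6 + f) = (f + 4*f)/(-6 + f) = (5*f)/(-6 + f) = 5*f/(-6 + f))
60*69 + p(3) = 60*69 + 5*3/(-6 + 3) = 4140 + 5*3/(-3) = 4140 + 5*3*(-⅓) = 4140 - 5 = 4135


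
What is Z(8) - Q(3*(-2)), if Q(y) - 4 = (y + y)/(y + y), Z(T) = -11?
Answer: -16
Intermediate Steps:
Q(y) = 5 (Q(y) = 4 + (y + y)/(y + y) = 4 + (2*y)/((2*y)) = 4 + (2*y)*(1/(2*y)) = 4 + 1 = 5)
Z(8) - Q(3*(-2)) = -11 - 1*5 = -11 - 5 = -16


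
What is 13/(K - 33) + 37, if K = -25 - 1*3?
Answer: 2244/61 ≈ 36.787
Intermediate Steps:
K = -28 (K = -25 - 3 = -28)
13/(K - 33) + 37 = 13/(-28 - 33) + 37 = 13/(-61) + 37 = -1/61*13 + 37 = -13/61 + 37 = 2244/61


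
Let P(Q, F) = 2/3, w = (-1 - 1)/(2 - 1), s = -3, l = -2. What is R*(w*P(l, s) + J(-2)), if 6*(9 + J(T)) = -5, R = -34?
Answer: 1139/3 ≈ 379.67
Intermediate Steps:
J(T) = -59/6 (J(T) = -9 + (⅙)*(-5) = -9 - ⅚ = -59/6)
w = -2 (w = -2/1 = -2*1 = -2)
P(Q, F) = ⅔ (P(Q, F) = 2*(⅓) = ⅔)
R*(w*P(l, s) + J(-2)) = -34*(-2*⅔ - 59/6) = -34*(-4/3 - 59/6) = -34*(-67/6) = 1139/3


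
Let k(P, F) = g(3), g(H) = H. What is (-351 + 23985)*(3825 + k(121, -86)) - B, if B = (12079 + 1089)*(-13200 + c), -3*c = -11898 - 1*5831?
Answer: 559410184/3 ≈ 1.8647e+8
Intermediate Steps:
c = 17729/3 (c = -(-11898 - 1*5831)/3 = -(-11898 - 5831)/3 = -1/3*(-17729) = 17729/3 ≈ 5909.7)
k(P, F) = 3
B = -287997328/3 (B = (12079 + 1089)*(-13200 + 17729/3) = 13168*(-21871/3) = -287997328/3 ≈ -9.5999e+7)
(-351 + 23985)*(3825 + k(121, -86)) - B = (-351 + 23985)*(3825 + 3) - 1*(-287997328/3) = 23634*3828 + 287997328/3 = 90470952 + 287997328/3 = 559410184/3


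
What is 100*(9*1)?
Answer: 900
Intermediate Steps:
100*(9*1) = 100*9 = 900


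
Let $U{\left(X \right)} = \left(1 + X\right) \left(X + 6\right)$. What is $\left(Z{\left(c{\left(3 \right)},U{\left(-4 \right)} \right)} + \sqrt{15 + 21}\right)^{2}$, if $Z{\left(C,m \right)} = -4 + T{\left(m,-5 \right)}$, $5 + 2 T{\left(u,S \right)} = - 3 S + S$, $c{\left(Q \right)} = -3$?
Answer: $\frac{81}{4} \approx 20.25$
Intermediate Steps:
$T{\left(u,S \right)} = - \frac{5}{2} - S$ ($T{\left(u,S \right)} = - \frac{5}{2} + \frac{- 3 S + S}{2} = - \frac{5}{2} + \frac{\left(-2\right) S}{2} = - \frac{5}{2} - S$)
$U{\left(X \right)} = \left(1 + X\right) \left(6 + X\right)$
$Z{\left(C,m \right)} = - \frac{3}{2}$ ($Z{\left(C,m \right)} = -4 - - \frac{5}{2} = -4 + \left(- \frac{5}{2} + 5\right) = -4 + \frac{5}{2} = - \frac{3}{2}$)
$\left(Z{\left(c{\left(3 \right)},U{\left(-4 \right)} \right)} + \sqrt{15 + 21}\right)^{2} = \left(- \frac{3}{2} + \sqrt{15 + 21}\right)^{2} = \left(- \frac{3}{2} + \sqrt{36}\right)^{2} = \left(- \frac{3}{2} + 6\right)^{2} = \left(\frac{9}{2}\right)^{2} = \frac{81}{4}$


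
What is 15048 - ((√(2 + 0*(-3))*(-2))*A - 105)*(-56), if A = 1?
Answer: 9168 - 112*√2 ≈ 9009.6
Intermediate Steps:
15048 - ((√(2 + 0*(-3))*(-2))*A - 105)*(-56) = 15048 - ((√(2 + 0*(-3))*(-2))*1 - 105)*(-56) = 15048 - ((√(2 + 0)*(-2))*1 - 105)*(-56) = 15048 - ((√2*(-2))*1 - 105)*(-56) = 15048 - (-2*√2*1 - 105)*(-56) = 15048 - (-2*√2 - 105)*(-56) = 15048 - (-105 - 2*√2)*(-56) = 15048 - (5880 + 112*√2) = 15048 + (-5880 - 112*√2) = 9168 - 112*√2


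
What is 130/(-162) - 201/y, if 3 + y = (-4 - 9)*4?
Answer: 12706/4455 ≈ 2.8521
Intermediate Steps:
y = -55 (y = -3 + (-4 - 9)*4 = -3 - 13*4 = -3 - 52 = -55)
130/(-162) - 201/y = 130/(-162) - 201/(-55) = 130*(-1/162) - 201*(-1/55) = -65/81 + 201/55 = 12706/4455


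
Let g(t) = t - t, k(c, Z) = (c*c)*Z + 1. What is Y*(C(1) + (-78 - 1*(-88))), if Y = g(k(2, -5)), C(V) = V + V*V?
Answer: 0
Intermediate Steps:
k(c, Z) = 1 + Z*c² (k(c, Z) = c²*Z + 1 = Z*c² + 1 = 1 + Z*c²)
g(t) = 0
C(V) = V + V²
Y = 0
Y*(C(1) + (-78 - 1*(-88))) = 0*(1*(1 + 1) + (-78 - 1*(-88))) = 0*(1*2 + (-78 + 88)) = 0*(2 + 10) = 0*12 = 0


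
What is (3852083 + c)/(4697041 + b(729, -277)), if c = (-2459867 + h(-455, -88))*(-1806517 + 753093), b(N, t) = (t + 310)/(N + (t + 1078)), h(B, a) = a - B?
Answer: 1321359091842330/2395490921 ≈ 5.5160e+5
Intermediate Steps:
b(N, t) = (310 + t)/(1078 + N + t) (b(N, t) = (310 + t)/(N + (1078 + t)) = (310 + t)/(1078 + N + t))
c = 2590896328000 (c = (-2459867 + (-88 - 1*(-455)))*(-1806517 + 753093) = (-2459867 + (-88 + 455))*(-1053424) = (-2459867 + 367)*(-1053424) = -2459500*(-1053424) = 2590896328000)
(3852083 + c)/(4697041 + b(729, -277)) = (3852083 + 2590896328000)/(4697041 + (310 - 277)/(1078 + 729 - 277)) = 2590900180083/(4697041 + 33/1530) = 2590900180083/(4697041 + (1/1530)*33) = 2590900180083/(4697041 + 11/510) = 2590900180083/(2395490921/510) = 2590900180083*(510/2395490921) = 1321359091842330/2395490921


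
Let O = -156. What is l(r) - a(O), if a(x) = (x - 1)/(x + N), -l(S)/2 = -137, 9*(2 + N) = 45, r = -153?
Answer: 41765/153 ≈ 272.97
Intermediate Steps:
N = 3 (N = -2 + (1/9)*45 = -2 + 5 = 3)
l(S) = 274 (l(S) = -2*(-137) = 274)
a(x) = (-1 + x)/(3 + x) (a(x) = (x - 1)/(x + 3) = (-1 + x)/(3 + x))
l(r) - a(O) = 274 - (-1 - 156)/(3 - 156) = 274 - (-157)/(-153) = 274 - (-1)*(-157)/153 = 274 - 1*157/153 = 274 - 157/153 = 41765/153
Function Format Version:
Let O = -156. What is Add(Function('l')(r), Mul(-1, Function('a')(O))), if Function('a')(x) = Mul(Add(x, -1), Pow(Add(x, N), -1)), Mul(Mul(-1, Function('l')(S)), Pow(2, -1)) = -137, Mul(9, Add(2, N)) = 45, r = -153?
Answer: Rational(41765, 153) ≈ 272.97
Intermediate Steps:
N = 3 (N = Add(-2, Mul(Rational(1, 9), 45)) = Add(-2, 5) = 3)
Function('l')(S) = 274 (Function('l')(S) = Mul(-2, -137) = 274)
Function('a')(x) = Mul(Pow(Add(3, x), -1), Add(-1, x)) (Function('a')(x) = Mul(Add(x, -1), Pow(Add(x, 3), -1)) = Mul(Add(-1, x), Pow(Add(3, x), -1)) = Mul(Pow(Add(3, x), -1), Add(-1, x)))
Add(Function('l')(r), Mul(-1, Function('a')(O))) = Add(274, Mul(-1, Mul(Pow(Add(3, -156), -1), Add(-1, -156)))) = Add(274, Mul(-1, Mul(Pow(-153, -1), -157))) = Add(274, Mul(-1, Mul(Rational(-1, 153), -157))) = Add(274, Mul(-1, Rational(157, 153))) = Add(274, Rational(-157, 153)) = Rational(41765, 153)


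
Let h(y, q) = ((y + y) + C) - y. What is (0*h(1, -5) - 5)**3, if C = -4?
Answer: -125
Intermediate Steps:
h(y, q) = -4 + y (h(y, q) = ((y + y) - 4) - y = (2*y - 4) - y = (-4 + 2*y) - y = -4 + y)
(0*h(1, -5) - 5)**3 = (0*(-4 + 1) - 5)**3 = (0*(-3) - 5)**3 = (0 - 5)**3 = (-5)**3 = -125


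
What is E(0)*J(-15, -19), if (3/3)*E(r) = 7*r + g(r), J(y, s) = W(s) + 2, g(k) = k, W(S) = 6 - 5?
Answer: 0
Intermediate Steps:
W(S) = 1
J(y, s) = 3 (J(y, s) = 1 + 2 = 3)
E(r) = 8*r (E(r) = 7*r + r = 8*r)
E(0)*J(-15, -19) = (8*0)*3 = 0*3 = 0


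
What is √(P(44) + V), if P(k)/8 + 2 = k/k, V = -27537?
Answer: I*√27545 ≈ 165.97*I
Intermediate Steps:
P(k) = -8 (P(k) = -16 + 8*(k/k) = -16 + 8*1 = -16 + 8 = -8)
√(P(44) + V) = √(-8 - 27537) = √(-27545) = I*√27545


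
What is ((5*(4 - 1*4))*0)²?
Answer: 0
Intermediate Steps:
((5*(4 - 1*4))*0)² = ((5*(4 - 4))*0)² = ((5*0)*0)² = (0*0)² = 0² = 0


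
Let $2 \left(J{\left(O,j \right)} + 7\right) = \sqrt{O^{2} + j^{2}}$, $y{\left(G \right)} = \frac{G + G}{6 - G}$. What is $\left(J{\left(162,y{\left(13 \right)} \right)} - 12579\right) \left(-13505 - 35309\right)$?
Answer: $614373004 - \frac{48814 \sqrt{321658}}{7} \approx 6.1042 \cdot 10^{8}$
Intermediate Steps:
$y{\left(G \right)} = \frac{2 G}{6 - G}$
$J{\left(O,j \right)} = -7 + \frac{\sqrt{O^{2} + j^{2}}}{2}$
$\left(J{\left(162,y{\left(13 \right)} \right)} - 12579\right) \left(-13505 - 35309\right) = \left(\left(-7 + \frac{\sqrt{162^{2} + \left(\left(-2\right) 13 \frac{1}{-6 + 13}\right)^{2}}}{2}\right) - 12579\right) \left(-13505 - 35309\right) = \left(\left(-7 + \frac{\sqrt{26244 + \left(\left(-2\right) 13 \cdot \frac{1}{7}\right)^{2}}}{2}\right) - 12579\right) \left(-48814\right) = \left(\left(-7 + \frac{\sqrt{26244 + \left(- \frac{26}{7}\right)^{2}}}{2}\right) - 12579\right) \left(-48814\right) = \left(\left(-7 + \frac{\sqrt{26244 + \frac{676}{49}}}{2}\right) - 12579\right) \left(-48814\right) = \left(\left(-7 + \frac{\sqrt{\frac{1286632}{49}}}{2}\right) - 12579\right) \left(-48814\right) = \left(\left(-7 + \frac{\frac{2}{7} \sqrt{321658}}{2}\right) - 12579\right) \left(-48814\right) = \left(\left(-7 + \frac{\sqrt{321658}}{7}\right) - 12579\right) \left(-48814\right) = \left(-12586 + \frac{\sqrt{321658}}{7}\right) \left(-48814\right) = 614373004 - \frac{48814 \sqrt{321658}}{7}$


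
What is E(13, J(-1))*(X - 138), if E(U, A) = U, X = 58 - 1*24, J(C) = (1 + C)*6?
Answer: -1352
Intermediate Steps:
J(C) = 6 + 6*C
X = 34 (X = 58 - 24 = 34)
E(13, J(-1))*(X - 138) = 13*(34 - 138) = 13*(-104) = -1352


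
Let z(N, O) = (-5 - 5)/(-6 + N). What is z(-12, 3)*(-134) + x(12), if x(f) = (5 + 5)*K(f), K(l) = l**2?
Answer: 12290/9 ≈ 1365.6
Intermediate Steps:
z(N, O) = -10/(-6 + N)
x(f) = 10*f**2 (x(f) = (5 + 5)*f**2 = 10*f**2)
z(-12, 3)*(-134) + x(12) = -10/(-6 - 12)*(-134) + 10*12**2 = -10/(-18)*(-134) + 10*144 = -10*(-1/18)*(-134) + 1440 = (5/9)*(-134) + 1440 = -670/9 + 1440 = 12290/9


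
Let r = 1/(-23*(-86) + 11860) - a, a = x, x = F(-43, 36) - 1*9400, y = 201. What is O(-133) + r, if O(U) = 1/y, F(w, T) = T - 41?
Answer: 26159438429/2781438 ≈ 9405.0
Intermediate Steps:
F(w, T) = -41 + T
O(U) = 1/201
x = -9405 (x = (-41 + 36) - 1*9400 = -5 - 9400 = -9405)
a = -9405
r = 130146391/13838 (r = 1/(-23*(-86) + 11860) - 1*(-9405) = 1/(1978 + 11860) + 9405 = 1/13838 + 9405 = 130146391/13838 ≈ 9405.0)
O(-133) + r = 1/201 + 130146391/13838 = 26159438429/2781438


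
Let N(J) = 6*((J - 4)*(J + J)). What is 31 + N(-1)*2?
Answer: 151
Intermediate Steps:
N(J) = 12*J*(-4 + J) (N(J) = 6*((-4 + J)*(2*J)) = 6*(2*J*(-4 + J)) = 12*J*(-4 + J))
31 + N(-1)*2 = 31 + (12*(-1)*(-4 - 1))*2 = 31 + (12*(-1)*(-5))*2 = 31 + 60*2 = 31 + 120 = 151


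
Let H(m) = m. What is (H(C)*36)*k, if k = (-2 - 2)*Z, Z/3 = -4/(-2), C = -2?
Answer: 1728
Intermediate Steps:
Z = 6 (Z = 3*(-4/(-2)) = 3*(-4*(-½)) = 3*2 = 6)
k = -24 (k = (-2 - 2)*6 = -4*6 = -24)
(H(C)*36)*k = -2*36*(-24) = -72*(-24) = 1728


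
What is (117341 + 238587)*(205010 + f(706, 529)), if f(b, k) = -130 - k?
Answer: 72734242728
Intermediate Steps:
(117341 + 238587)*(205010 + f(706, 529)) = (117341 + 238587)*(205010 + (-130 - 1*529)) = 355928*(205010 + (-130 - 529)) = 355928*(205010 - 659) = 355928*204351 = 72734242728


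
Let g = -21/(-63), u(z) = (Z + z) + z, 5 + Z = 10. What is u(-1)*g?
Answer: 1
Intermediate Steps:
Z = 5 (Z = -5 + 10 = 5)
u(z) = 5 + 2*z (u(z) = (5 + z) + z = 5 + 2*z)
g = 1/3 (g = -21*(-1/63) = 1/3 ≈ 0.33333)
u(-1)*g = (5 + 2*(-1))*(1/3) = (5 - 2)*(1/3) = 3*(1/3) = 1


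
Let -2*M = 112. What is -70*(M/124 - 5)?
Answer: 11830/31 ≈ 381.61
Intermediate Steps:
M = -56 (M = -1/2*112 = -56)
-70*(M/124 - 5) = -70*(-56/124 - 5) = -70*(-56*1/124 - 5) = -70*(-14/31 - 5) = -70*(-169/31) = 11830/31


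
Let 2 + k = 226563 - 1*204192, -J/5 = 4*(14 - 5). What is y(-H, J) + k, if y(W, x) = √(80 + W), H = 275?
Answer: 22369 + I*√195 ≈ 22369.0 + 13.964*I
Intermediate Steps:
J = -180 (J = -20*(14 - 5) = -20*9 = -5*36 = -180)
k = 22369 (k = -2 + (226563 - 1*204192) = -2 + (226563 - 204192) = -2 + 22371 = 22369)
y(-H, J) + k = √(80 - 1*275) + 22369 = √(80 - 275) + 22369 = √(-195) + 22369 = I*√195 + 22369 = 22369 + I*√195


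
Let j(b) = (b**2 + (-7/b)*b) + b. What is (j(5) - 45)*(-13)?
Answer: 286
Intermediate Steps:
j(b) = -7 + b + b**2 (j(b) = (b**2 - 7) + b = (-7 + b**2) + b = -7 + b + b**2)
(j(5) - 45)*(-13) = ((-7 + 5 + 5**2) - 45)*(-13) = ((-7 + 5 + 25) - 45)*(-13) = (23 - 45)*(-13) = -22*(-13) = 286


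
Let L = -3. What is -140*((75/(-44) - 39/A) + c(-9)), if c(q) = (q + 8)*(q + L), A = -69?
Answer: -384685/253 ≈ -1520.5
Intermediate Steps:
c(q) = (-3 + q)*(8 + q) (c(q) = (q + 8)*(q - 3) = (8 + q)*(-3 + q) = (-3 + q)*(8 + q))
-140*((75/(-44) - 39/A) + c(-9)) = -140*((75/(-44) - 39/(-69)) + (-24 + (-9)² + 5*(-9))) = -140*((75*(-1/44) - 39*(-1/69)) + (-24 + 81 - 45)) = -140*((-75/44 + 13/23) + 12) = -140*(-1153/1012 + 12) = -140*10991/1012 = -384685/253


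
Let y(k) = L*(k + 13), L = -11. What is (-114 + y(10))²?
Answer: 134689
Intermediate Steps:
y(k) = -143 - 11*k (y(k) = -11*(k + 13) = -11*(13 + k) = -143 - 11*k)
(-114 + y(10))² = (-114 + (-143 - 11*10))² = (-114 + (-143 - 110))² = (-114 - 253)² = (-367)² = 134689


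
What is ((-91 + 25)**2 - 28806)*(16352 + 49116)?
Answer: -1600692600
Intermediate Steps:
((-91 + 25)**2 - 28806)*(16352 + 49116) = ((-66)**2 - 28806)*65468 = (4356 - 28806)*65468 = -24450*65468 = -1600692600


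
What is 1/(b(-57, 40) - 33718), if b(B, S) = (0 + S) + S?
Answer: -1/33638 ≈ -2.9728e-5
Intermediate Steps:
b(B, S) = 2*S (b(B, S) = S + S = 2*S)
1/(b(-57, 40) - 33718) = 1/(2*40 - 33718) = 1/(80 - 33718) = 1/(-33638) = -1/33638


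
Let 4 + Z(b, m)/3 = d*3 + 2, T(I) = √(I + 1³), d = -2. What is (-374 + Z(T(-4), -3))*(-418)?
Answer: 166364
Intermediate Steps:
T(I) = √(1 + I) (T(I) = √(I + 1) = √(1 + I))
Z(b, m) = -24 (Z(b, m) = -12 + 3*(-2*3 + 2) = -12 + 3*(-6 + 2) = -12 + 3*(-4) = -12 - 12 = -24)
(-374 + Z(T(-4), -3))*(-418) = (-374 - 24)*(-418) = -398*(-418) = 166364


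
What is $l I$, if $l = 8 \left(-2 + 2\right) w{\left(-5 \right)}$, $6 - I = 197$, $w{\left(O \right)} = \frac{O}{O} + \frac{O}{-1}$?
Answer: $0$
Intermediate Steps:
$w{\left(O \right)} = 1 - O$ ($w{\left(O \right)} = 1 + O \left(-1\right) = 1 - O$)
$I = -191$ ($I = 6 - 197 = -191$)
$l = 0$ ($l = 8 \left(-2 + 2\right) \left(1 - -5\right) = 8 \cdot 0 \left(1 + 5\right) = 0 \cdot 6 = 0$)
$l I = 0 \left(-191\right) = 0$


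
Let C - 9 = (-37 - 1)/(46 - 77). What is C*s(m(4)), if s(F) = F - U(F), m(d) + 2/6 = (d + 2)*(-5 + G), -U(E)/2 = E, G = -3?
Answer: -45965/31 ≈ -1482.7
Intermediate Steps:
U(E) = -2*E
m(d) = -49/3 - 8*d (m(d) = -⅓ + (d + 2)*(-5 - 3) = -⅓ + (2 + d)*(-8) = -⅓ + (-16 - 8*d) = -49/3 - 8*d)
s(F) = 3*F (s(F) = F - (-2)*F = F + 2*F = 3*F)
C = 317/31 (C = 9 + (-37 - 1)/(46 - 77) = 9 - 38/(-31) = 9 - 38*(-1/31) = 9 + 38/31 = 317/31 ≈ 10.226)
C*s(m(4)) = 317*(3*(-49/3 - 8*4))/31 = 317*(3*(-49/3 - 32))/31 = 317*(3*(-145/3))/31 = (317/31)*(-145) = -45965/31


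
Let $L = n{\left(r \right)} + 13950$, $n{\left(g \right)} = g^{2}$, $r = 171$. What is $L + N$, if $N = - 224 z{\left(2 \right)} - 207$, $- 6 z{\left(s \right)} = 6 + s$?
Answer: $\frac{129848}{3} \approx 43283.0$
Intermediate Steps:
$z{\left(s \right)} = -1 - \frac{s}{6}$ ($z{\left(s \right)} = - \frac{6 + s}{6} = -1 - \frac{s}{6}$)
$N = \frac{275}{3}$ ($N = - 224 \left(-1 - \frac{1}{3}\right) - 207 = \left(-224\right) \left(- \frac{4}{3}\right) - 207 = \frac{896}{3} - 207 = \frac{275}{3} \approx 91.667$)
$L = 43191$ ($L = 171^{2} + 13950 = 29241 + 13950 = 43191$)
$L + N = 43191 + \frac{275}{3} = \frac{129848}{3}$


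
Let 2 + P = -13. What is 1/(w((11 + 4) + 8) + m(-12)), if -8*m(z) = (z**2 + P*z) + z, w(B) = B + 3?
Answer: -1/13 ≈ -0.076923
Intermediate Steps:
P = -15 (P = -2 - 13 = -15)
w(B) = 3 + B
m(z) = -z**2/8 + 7*z/4 (m(z) = -((z**2 - 15*z) + z)/8 = -(z**2 - 14*z)/8 = -z**2/8 + 7*z/4)
1/(w((11 + 4) + 8) + m(-12)) = 1/((3 + ((11 + 4) + 8)) + (1/8)*(-12)*(14 - 1*(-12))) = 1/((3 + (15 + 8)) + (1/8)*(-12)*(14 + 12)) = 1/((3 + 23) + (1/8)*(-12)*26) = 1/(26 - 39) = 1/(-13) = -1/13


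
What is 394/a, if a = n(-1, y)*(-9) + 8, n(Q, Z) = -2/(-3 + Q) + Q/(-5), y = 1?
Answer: 3940/17 ≈ 231.76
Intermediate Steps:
n(Q, Z) = -2/(-3 + Q) - Q/5 (n(Q, Z) = -2/(-3 + Q) + Q*(-1/5) = -2/(-3 + Q) - Q/5)
a = 17/10 (a = ((-10 - 1*(-1)**2 + 3*(-1))/(5*(-3 - 1)))*(-9) + 8 = ((1/5)*(-10 - 1*1 - 3)/(-4))*(-9) + 8 = ((1/5)*(-1/4)*(-10 - 1 - 3))*(-9) + 8 = ((1/5)*(-1/4)*(-14))*(-9) + 8 = (7/10)*(-9) + 8 = -63/10 + 8 = 17/10 ≈ 1.7000)
394/a = 394/(17/10) = 394*(10/17) = 3940/17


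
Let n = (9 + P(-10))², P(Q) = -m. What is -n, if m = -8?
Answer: -289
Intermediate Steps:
P(Q) = 8 (P(Q) = -1*(-8) = 8)
n = 289 (n = (9 + 8)² = 17² = 289)
-n = -1*289 = -289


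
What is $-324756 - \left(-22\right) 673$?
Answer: $-309950$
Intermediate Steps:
$-324756 - \left(-22\right) 673 = -324756 - -14806 = -324756 + 14806 = -309950$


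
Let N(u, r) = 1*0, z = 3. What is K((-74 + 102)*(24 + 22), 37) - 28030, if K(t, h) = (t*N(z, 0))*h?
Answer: -28030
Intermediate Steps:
N(u, r) = 0
K(t, h) = 0 (K(t, h) = (t*0)*h = 0*h = 0)
K((-74 + 102)*(24 + 22), 37) - 28030 = 0 - 28030 = -28030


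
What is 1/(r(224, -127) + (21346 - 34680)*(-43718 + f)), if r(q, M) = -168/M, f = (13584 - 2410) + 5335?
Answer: 127/46076210530 ≈ 2.7563e-9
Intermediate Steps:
f = 16509 (f = 11174 + 5335 = 16509)
1/(r(224, -127) + (21346 - 34680)*(-43718 + f)) = 1/(-168/(-127) + (21346 - 34680)*(-43718 + 16509)) = 1/(-168*(-1/127) - 13334*(-27209)) = 1/(168/127 + 362804806) = 1/(46076210530/127) = 127/46076210530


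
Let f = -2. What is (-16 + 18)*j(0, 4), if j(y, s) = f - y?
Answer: -4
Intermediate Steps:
j(y, s) = -2 - y
(-16 + 18)*j(0, 4) = (-16 + 18)*(-2 - 1*0) = 2*(-2 + 0) = 2*(-2) = -4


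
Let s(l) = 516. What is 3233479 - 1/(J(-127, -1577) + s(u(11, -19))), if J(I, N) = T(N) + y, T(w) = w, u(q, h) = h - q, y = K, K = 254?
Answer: 2609417554/807 ≈ 3.2335e+6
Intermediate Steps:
y = 254
J(I, N) = 254 + N (J(I, N) = N + 254 = 254 + N)
3233479 - 1/(J(-127, -1577) + s(u(11, -19))) = 3233479 - 1/((254 - 1577) + 516) = 3233479 - 1/(-1323 + 516) = 3233479 - 1/(-807) = 3233479 - 1*(-1/807) = 3233479 + 1/807 = 2609417554/807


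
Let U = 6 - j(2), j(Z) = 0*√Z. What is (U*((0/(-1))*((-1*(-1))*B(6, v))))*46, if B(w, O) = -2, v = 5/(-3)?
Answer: 0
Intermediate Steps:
v = -5/3 (v = 5*(-⅓) = -5/3 ≈ -1.6667)
j(Z) = 0
U = 6 (U = 6 - 1*0 = 6 + 0 = 6)
(U*((0/(-1))*((-1*(-1))*B(6, v))))*46 = (6*((0/(-1))*(-1*(-1)*(-2))))*46 = (6*((0*(-1))*(1*(-2))))*46 = (6*(0*(-2)))*46 = (6*0)*46 = 0*46 = 0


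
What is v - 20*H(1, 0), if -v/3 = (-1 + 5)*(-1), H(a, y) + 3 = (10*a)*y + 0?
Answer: 72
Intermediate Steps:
H(a, y) = -3 + 10*a*y (H(a, y) = -3 + ((10*a)*y + 0) = -3 + (10*a*y + 0) = -3 + 10*a*y)
v = 12 (v = -3*(-1 + 5)*(-1) = -12*(-1) = -3*(-4) = 12)
v - 20*H(1, 0) = 12 - 20*(-3 + 10*1*0) = 12 - 20*(-3 + 0) = 12 - 20*(-3) = 12 + 60 = 72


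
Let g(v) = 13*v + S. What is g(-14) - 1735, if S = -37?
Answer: -1954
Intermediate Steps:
g(v) = -37 + 13*v (g(v) = 13*v - 37 = -37 + 13*v)
g(-14) - 1735 = (-37 + 13*(-14)) - 1735 = (-37 - 182) - 1735 = -219 - 1735 = -1954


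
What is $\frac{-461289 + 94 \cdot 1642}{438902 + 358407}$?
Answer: $- \frac{306941}{797309} \approx -0.38497$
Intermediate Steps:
$\frac{-461289 + 94 \cdot 1642}{438902 + 358407} = \frac{-461289 + 154348}{797309} = \left(-306941\right) \frac{1}{797309} = - \frac{306941}{797309}$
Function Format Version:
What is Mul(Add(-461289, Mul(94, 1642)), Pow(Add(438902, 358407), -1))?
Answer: Rational(-306941, 797309) ≈ -0.38497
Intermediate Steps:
Mul(Add(-461289, Mul(94, 1642)), Pow(Add(438902, 358407), -1)) = Mul(Add(-461289, 154348), Pow(797309, -1)) = Mul(-306941, Rational(1, 797309)) = Rational(-306941, 797309)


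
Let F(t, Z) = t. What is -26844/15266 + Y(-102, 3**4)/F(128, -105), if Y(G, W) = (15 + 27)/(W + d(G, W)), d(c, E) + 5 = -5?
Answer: -60829275/34684352 ≈ -1.7538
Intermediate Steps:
d(c, E) = -10 (d(c, E) = -5 - 5 = -10)
Y(G, W) = 42/(-10 + W) (Y(G, W) = (15 + 27)/(W - 10) = 42/(-10 + W))
-26844/15266 + Y(-102, 3**4)/F(128, -105) = -26844/15266 + (42/(-10 + 3**4))/128 = -26844*1/15266 + (42/(-10 + 81))*(1/128) = -13422/7633 + (42/71)*(1/128) = -13422/7633 + 21/4544 = -60829275/34684352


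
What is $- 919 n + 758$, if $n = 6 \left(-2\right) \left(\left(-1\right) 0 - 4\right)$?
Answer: $-43354$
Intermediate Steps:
$n = 48$ ($n = - 12 \left(0 - 4\right) = \left(-12\right) \left(-4\right) = 48$)
$- 919 n + 758 = \left(-919\right) 48 + 758 = -44112 + 758 = -43354$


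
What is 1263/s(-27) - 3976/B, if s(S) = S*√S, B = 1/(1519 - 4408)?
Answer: 11486664 + 421*I*√3/81 ≈ 1.1487e+7 + 9.0024*I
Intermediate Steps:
B = -1/2889 (B = 1/(-2889) = -1/2889 ≈ -0.00034614)
s(S) = S^(3/2)
1263/s(-27) - 3976/B = 1263/((-27)^(3/2)) - 3976/(-1/2889) = 1263/((-81*I*√3)) - 3976*(-2889) = 1263*(I*√3/243) + 11486664 = 421*I*√3/81 + 11486664 = 11486664 + 421*I*√3/81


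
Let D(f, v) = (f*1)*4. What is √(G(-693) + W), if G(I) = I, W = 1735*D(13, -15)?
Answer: √89527 ≈ 299.21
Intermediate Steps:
D(f, v) = 4*f (D(f, v) = f*4 = 4*f)
W = 90220 (W = 1735*(4*13) = 1735*52 = 90220)
√(G(-693) + W) = √(-693 + 90220) = √89527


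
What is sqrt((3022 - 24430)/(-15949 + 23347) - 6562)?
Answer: I*sqrt(1108948418)/411 ≈ 81.024*I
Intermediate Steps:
sqrt((3022 - 24430)/(-15949 + 23347) - 6562) = sqrt(-21408/7398 - 6562) = sqrt(-21408*1/7398 - 6562) = sqrt(-3568/1233 - 6562) = sqrt(-8094514/1233) = I*sqrt(1108948418)/411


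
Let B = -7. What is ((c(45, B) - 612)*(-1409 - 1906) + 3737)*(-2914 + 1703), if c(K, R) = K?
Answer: -2280727162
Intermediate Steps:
((c(45, B) - 612)*(-1409 - 1906) + 3737)*(-2914 + 1703) = ((45 - 612)*(-1409 - 1906) + 3737)*(-2914 + 1703) = (-567*(-3315) + 3737)*(-1211) = (1879605 + 3737)*(-1211) = 1883342*(-1211) = -2280727162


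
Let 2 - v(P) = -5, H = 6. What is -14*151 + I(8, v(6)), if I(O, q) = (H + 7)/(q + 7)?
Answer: -29583/14 ≈ -2113.1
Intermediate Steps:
v(P) = 7 (v(P) = 2 - 1*(-5) = 2 + 5 = 7)
I(O, q) = 13/(7 + q) (I(O, q) = (6 + 7)/(q + 7) = 13/(7 + q))
-14*151 + I(8, v(6)) = -14*151 + 13/(7 + 7) = -2114 + 13/14 = -29583/14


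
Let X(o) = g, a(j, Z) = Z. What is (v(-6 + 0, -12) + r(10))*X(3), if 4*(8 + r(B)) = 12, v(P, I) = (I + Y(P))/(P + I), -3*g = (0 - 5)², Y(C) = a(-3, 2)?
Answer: 1000/27 ≈ 37.037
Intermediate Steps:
Y(C) = 2
g = -25/3 (g = -(0 - 5)²/3 = -⅓*(-5)² = -⅓*25 = -25/3 ≈ -8.3333)
X(o) = -25/3
v(P, I) = (2 + I)/(I + P) (v(P, I) = (I + 2)/(P + I) = (2 + I)/(I + P))
r(B) = -5 (r(B) = -8 + (¼)*12 = -8 + 3 = -5)
(v(-6 + 0, -12) + r(10))*X(3) = ((2 - 12)/(-12 + (-6 + 0)) - 5)*(-25/3) = (-10/(-12 - 6) - 5)*(-25/3) = (-10/(-18) - 5)*(-25/3) = (-1/18*(-10) - 5)*(-25/3) = (5/9 - 5)*(-25/3) = -40/9*(-25/3) = 1000/27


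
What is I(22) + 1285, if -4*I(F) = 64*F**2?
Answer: -6459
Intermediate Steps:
I(F) = -16*F**2
I(22) + 1285 = -16*22**2 + 1285 = -16*484 + 1285 = -7744 + 1285 = -6459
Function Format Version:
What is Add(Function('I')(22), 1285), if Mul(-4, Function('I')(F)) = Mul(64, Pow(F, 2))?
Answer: -6459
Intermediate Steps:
Function('I')(F) = Mul(-16, Pow(F, 2)) (Function('I')(F) = Mul(Rational(-1, 4), Mul(64, Pow(F, 2))) = Mul(-16, Pow(F, 2)))
Add(Function('I')(22), 1285) = Add(Mul(-16, Pow(22, 2)), 1285) = Add(Mul(-16, 484), 1285) = Add(-7744, 1285) = -6459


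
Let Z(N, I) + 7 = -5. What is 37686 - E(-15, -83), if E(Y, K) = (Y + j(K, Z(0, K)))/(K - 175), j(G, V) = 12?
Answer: 3240995/86 ≈ 37686.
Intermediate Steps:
Z(N, I) = -12 (Z(N, I) = -7 - 5 = -12)
E(Y, K) = (12 + Y)/(-175 + K) (E(Y, K) = (Y + 12)/(K - 175) = (12 + Y)/(-175 + K))
37686 - E(-15, -83) = 37686 - (12 - 15)/(-175 - 83) = 37686 - (-3)/(-258) = 37686 - (-1)*(-3)/258 = 37686 - 1*1/86 = 37686 - 1/86 = 3240995/86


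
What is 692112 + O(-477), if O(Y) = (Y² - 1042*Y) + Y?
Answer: 1416198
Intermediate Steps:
O(Y) = Y² - 1041*Y
692112 + O(-477) = 692112 - 477*(-1041 - 477) = 692112 - 477*(-1518) = 692112 + 724086 = 1416198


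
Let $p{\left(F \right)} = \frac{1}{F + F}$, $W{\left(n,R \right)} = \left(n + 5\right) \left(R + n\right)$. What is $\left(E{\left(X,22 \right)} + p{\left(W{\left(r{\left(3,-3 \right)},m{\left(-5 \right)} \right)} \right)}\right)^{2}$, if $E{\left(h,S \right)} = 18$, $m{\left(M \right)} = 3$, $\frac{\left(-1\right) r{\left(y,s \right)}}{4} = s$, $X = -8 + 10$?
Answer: $\frac{84290761}{260100} \approx 324.07$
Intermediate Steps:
$X = 2$
$r{\left(y,s \right)} = - 4 s$
$W{\left(n,R \right)} = \left(5 + n\right) \left(R + n\right)$
$p{\left(F \right)} = \frac{1}{2 F}$
$\left(E{\left(X,22 \right)} + p{\left(W{\left(r{\left(3,-3 \right)},m{\left(-5 \right)} \right)} \right)}\right)^{2} = \left(18 + \frac{1}{2 \left(\left(\left(-4\right) \left(-3\right)\right)^{2} + 5 \cdot 3 + 5 \left(\left(-4\right) \left(-3\right)\right) + 3 \left(\left(-4\right) \left(-3\right)\right)\right)}\right)^{2} = \left(18 + \frac{1}{2 \left(12^{2} + 15 + 5 \cdot 12 + 3 \cdot 12\right)}\right)^{2} = \left(18 + \frac{1}{2 \left(144 + 15 + 60 + 36\right)}\right)^{2} = \left(18 + \frac{1}{2 \cdot 255}\right)^{2} = \left(18 + \frac{1}{2} \cdot \frac{1}{255}\right)^{2} = \left(18 + \frac{1}{510}\right)^{2} = \left(\frac{9181}{510}\right)^{2} = \frac{84290761}{260100}$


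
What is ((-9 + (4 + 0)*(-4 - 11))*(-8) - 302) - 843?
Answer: -593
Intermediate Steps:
((-9 + (4 + 0)*(-4 - 11))*(-8) - 302) - 843 = ((-9 + 4*(-15))*(-8) - 302) - 843 = ((-9 - 60)*(-8) - 302) - 843 = (-69*(-8) - 302) - 843 = (552 - 302) - 843 = 250 - 843 = -593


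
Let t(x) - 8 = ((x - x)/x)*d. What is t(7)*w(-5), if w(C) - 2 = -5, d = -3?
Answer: -24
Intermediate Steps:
w(C) = -3 (w(C) = 2 - 5 = -3)
t(x) = 8 (t(x) = 8 + ((x - x)/x)*(-3) = 8 + (0/x)*(-3) = 8 + 0*(-3) = 8 + 0 = 8)
t(7)*w(-5) = 8*(-3) = -24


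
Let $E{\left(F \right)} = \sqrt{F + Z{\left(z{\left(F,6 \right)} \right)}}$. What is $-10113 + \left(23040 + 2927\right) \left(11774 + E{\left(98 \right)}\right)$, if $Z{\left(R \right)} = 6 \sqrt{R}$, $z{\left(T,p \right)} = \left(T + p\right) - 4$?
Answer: $305725345 + 25967 \sqrt{158} \approx 3.0605 \cdot 10^{8}$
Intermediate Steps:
$z{\left(T,p \right)} = -4 + T + p$
$E{\left(F \right)} = \sqrt{F + 6 \sqrt{2 + F}}$ ($E{\left(F \right)} = \sqrt{F + 6 \sqrt{-4 + F + 6}} = \sqrt{F + 6 \sqrt{2 + F}}$)
$-10113 + \left(23040 + 2927\right) \left(11774 + E{\left(98 \right)}\right) = -10113 + \left(23040 + 2927\right) \left(11774 + \sqrt{98 + 6 \sqrt{2 + 98}}\right) = -10113 + 25967 \left(11774 + \sqrt{98 + 6 \sqrt{100}}\right) = -10113 + 25967 \left(11774 + \sqrt{98 + 6 \cdot 10}\right) = -10113 + 25967 \left(11774 + \sqrt{98 + 60}\right) = -10113 + 25967 \left(11774 + \sqrt{158}\right) = -10113 + \left(305735458 + 25967 \sqrt{158}\right) = 305725345 + 25967 \sqrt{158}$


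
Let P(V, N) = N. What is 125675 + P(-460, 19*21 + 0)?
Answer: 126074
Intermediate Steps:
125675 + P(-460, 19*21 + 0) = 125675 + (19*21 + 0) = 125675 + (399 + 0) = 125675 + 399 = 126074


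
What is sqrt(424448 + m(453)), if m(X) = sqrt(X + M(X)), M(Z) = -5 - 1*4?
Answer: sqrt(424448 + 2*sqrt(111)) ≈ 651.51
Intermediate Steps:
M(Z) = -9 (M(Z) = -5 - 4 = -9)
m(X) = sqrt(-9 + X) (m(X) = sqrt(X - 9) = sqrt(-9 + X))
sqrt(424448 + m(453)) = sqrt(424448 + sqrt(-9 + 453)) = sqrt(424448 + sqrt(444)) = sqrt(424448 + 2*sqrt(111))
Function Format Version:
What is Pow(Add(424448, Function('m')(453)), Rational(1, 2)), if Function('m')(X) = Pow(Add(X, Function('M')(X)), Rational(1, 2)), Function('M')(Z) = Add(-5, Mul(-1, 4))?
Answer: Pow(Add(424448, Mul(2, Pow(111, Rational(1, 2)))), Rational(1, 2)) ≈ 651.51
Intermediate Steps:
Function('M')(Z) = -9 (Function('M')(Z) = Add(-5, -4) = -9)
Function('m')(X) = Pow(Add(-9, X), Rational(1, 2)) (Function('m')(X) = Pow(Add(X, -9), Rational(1, 2)) = Pow(Add(-9, X), Rational(1, 2)))
Pow(Add(424448, Function('m')(453)), Rational(1, 2)) = Pow(Add(424448, Pow(Add(-9, 453), Rational(1, 2))), Rational(1, 2)) = Pow(Add(424448, Pow(444, Rational(1, 2))), Rational(1, 2)) = Pow(Add(424448, Mul(2, Pow(111, Rational(1, 2)))), Rational(1, 2))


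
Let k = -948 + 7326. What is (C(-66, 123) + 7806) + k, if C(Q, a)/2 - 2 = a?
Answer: 14434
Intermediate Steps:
C(Q, a) = 4 + 2*a
k = 6378
(C(-66, 123) + 7806) + k = ((4 + 2*123) + 7806) + 6378 = ((4 + 246) + 7806) + 6378 = (250 + 7806) + 6378 = 8056 + 6378 = 14434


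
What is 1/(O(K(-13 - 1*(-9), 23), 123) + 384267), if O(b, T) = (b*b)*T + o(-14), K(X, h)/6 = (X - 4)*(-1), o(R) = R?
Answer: 1/667645 ≈ 1.4978e-6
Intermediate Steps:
K(X, h) = 24 - 6*X (K(X, h) = 6*((X - 4)*(-1)) = 6*((-4 + X)*(-1)) = 6*(4 - X) = 24 - 6*X)
O(b, T) = -14 + T*b² (O(b, T) = (b*b)*T - 14 = b²*T - 14 = T*b² - 14 = -14 + T*b²)
1/(O(K(-13 - 1*(-9), 23), 123) + 384267) = 1/((-14 + 123*(24 - 6*(-13 - 1*(-9)))²) + 384267) = 1/((-14 + 123*(24 - 6*(-13 + 9))²) + 384267) = 1/((-14 + 123*(24 - 6*(-4))²) + 384267) = 1/((-14 + 123*(24 + 24)²) + 384267) = 1/((-14 + 123*48²) + 384267) = 1/((-14 + 123*2304) + 384267) = 1/((-14 + 283392) + 384267) = 1/(283378 + 384267) = 1/667645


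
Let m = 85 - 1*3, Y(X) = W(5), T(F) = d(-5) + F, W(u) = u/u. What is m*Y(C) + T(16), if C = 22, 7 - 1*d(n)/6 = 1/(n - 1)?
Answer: 141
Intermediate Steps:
d(n) = 42 - 6/(-1 + n) (d(n) = 42 - 6/(n - 1) = 42 - 6/(-1 + n))
W(u) = 1
T(F) = 43 + F (T(F) = 6*(-8 + 7*(-5))/(-1 - 5) + F = 6*(-8 - 35)/(-6) + F = 6*(-⅙)*(-43) + F = 43 + F)
Y(X) = 1
m = 82 (m = 85 - 3 = 82)
m*Y(C) + T(16) = 82*1 + (43 + 16) = 82 + 59 = 141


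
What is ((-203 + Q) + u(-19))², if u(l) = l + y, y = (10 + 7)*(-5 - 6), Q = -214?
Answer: 388129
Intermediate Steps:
y = -187 (y = 17*(-11) = -187)
u(l) = -187 + l (u(l) = l - 187 = -187 + l)
((-203 + Q) + u(-19))² = ((-203 - 214) + (-187 - 19))² = (-417 - 206)² = (-623)² = 388129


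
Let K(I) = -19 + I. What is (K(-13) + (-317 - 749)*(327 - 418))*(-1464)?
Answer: -141969936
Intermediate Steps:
(K(-13) + (-317 - 749)*(327 - 418))*(-1464) = ((-19 - 13) + (-317 - 749)*(327 - 418))*(-1464) = (-32 - 1066*(-91))*(-1464) = (-32 + 97006)*(-1464) = 96974*(-1464) = -141969936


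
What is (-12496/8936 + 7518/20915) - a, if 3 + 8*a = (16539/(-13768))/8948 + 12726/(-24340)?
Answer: -3354495178001409847/5604262067731199744 ≈ -0.59856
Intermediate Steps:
a = -2640993065751/5997184395520 (a = -3/8 + ((16539/(-13768))/8948 + 12726/(-24340))/8 = -3/8 + ((16539*(-1/13768))*(1/8948) + 12726*(-1/24340))/8 = -3/8 + (-16539/13768*1/8948 - 6363/12170)/8 = -3/8 + (-16539/123196064 - 6363/12170)/8 = -3/8 + (1/8)*(-392048917431/749648049440) = -3/8 - 392048917431/5997184395520 = -2640993065751/5997184395520 ≈ -0.44037)
(-12496/8936 + 7518/20915) - a = (-12496/8936 + 7518/20915) - 1*(-2640993065751/5997184395520) = (-12496*1/8936 + 7518*(1/20915)) + 2640993065751/5997184395520 = (-1562/1117 + 7518/20915) + 2640993065751/5997184395520 = -24271624/23362055 + 2640993065751/5997184395520 = -3354495178001409847/5604262067731199744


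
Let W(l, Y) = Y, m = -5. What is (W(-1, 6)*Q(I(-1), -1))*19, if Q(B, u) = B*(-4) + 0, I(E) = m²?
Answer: -11400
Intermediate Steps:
I(E) = 25 (I(E) = (-5)² = 25)
Q(B, u) = -4*B (Q(B, u) = -4*B + 0 = -4*B)
(W(-1, 6)*Q(I(-1), -1))*19 = (6*(-4*25))*19 = (6*(-100))*19 = -600*19 = -11400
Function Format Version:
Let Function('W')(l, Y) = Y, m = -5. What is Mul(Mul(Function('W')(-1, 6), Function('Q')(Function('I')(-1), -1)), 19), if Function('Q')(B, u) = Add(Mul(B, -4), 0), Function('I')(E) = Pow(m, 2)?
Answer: -11400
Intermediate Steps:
Function('I')(E) = 25 (Function('I')(E) = Pow(-5, 2) = 25)
Function('Q')(B, u) = Mul(-4, B) (Function('Q')(B, u) = Add(Mul(-4, B), 0) = Mul(-4, B))
Mul(Mul(Function('W')(-1, 6), Function('Q')(Function('I')(-1), -1)), 19) = Mul(Mul(6, Mul(-4, 25)), 19) = Mul(Mul(6, -100), 19) = Mul(-600, 19) = -11400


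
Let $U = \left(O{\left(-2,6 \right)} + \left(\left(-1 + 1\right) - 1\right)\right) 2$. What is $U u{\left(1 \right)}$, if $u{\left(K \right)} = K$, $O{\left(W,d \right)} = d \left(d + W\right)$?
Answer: $46$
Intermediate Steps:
$O{\left(W,d \right)} = d \left(W + d\right)$
$U = 46$ ($U = \left(6 \left(-2 + 6\right) + \left(\left(-1 + 1\right) - 1\right)\right) 2 = \left(6 \cdot 4 + \left(0 - 1\right)\right) 2 = \left(24 - 1\right) 2 = 23 \cdot 2 = 46$)
$U u{\left(1 \right)} = 46 \cdot 1 = 46$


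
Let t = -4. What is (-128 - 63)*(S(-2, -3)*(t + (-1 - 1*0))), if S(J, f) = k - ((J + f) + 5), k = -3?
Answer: -2865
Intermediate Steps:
S(J, f) = -8 - J - f (S(J, f) = -3 - ((J + f) + 5) = -3 - (5 + J + f) = -3 + (-5 - J - f) = -8 - J - f)
(-128 - 63)*(S(-2, -3)*(t + (-1 - 1*0))) = (-128 - 63)*((-8 - 1*(-2) - 1*(-3))*(-4 + (-1 - 1*0))) = -191*(-8 + 2 + 3)*(-4 + (-1 + 0)) = -(-573)*(-4 - 1) = -(-573)*(-5) = -191*15 = -2865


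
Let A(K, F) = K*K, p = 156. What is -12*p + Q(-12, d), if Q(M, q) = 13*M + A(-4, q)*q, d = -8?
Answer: -2156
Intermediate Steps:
A(K, F) = K**2
Q(M, q) = 13*M + 16*q (Q(M, q) = 13*M + (-4)**2*q = 13*M + 16*q)
-12*p + Q(-12, d) = -12*156 + (13*(-12) + 16*(-8)) = -1872 + (-156 - 128) = -1872 - 284 = -2156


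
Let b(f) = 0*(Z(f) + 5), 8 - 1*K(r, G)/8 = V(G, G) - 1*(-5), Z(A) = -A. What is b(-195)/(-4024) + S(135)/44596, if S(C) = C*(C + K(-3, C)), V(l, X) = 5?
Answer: 16065/44596 ≈ 0.36023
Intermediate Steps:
K(r, G) = -16 (K(r, G) = 64 - 8*(5 - 1*(-5)) = 64 - 8*(5 + 5) = 64 - 8*10 = 64 - 80 = -16)
b(f) = 0 (b(f) = 0*(-f + 5) = 0*(5 - f) = 0)
S(C) = C*(-16 + C) (S(C) = C*(C - 16) = C*(-16 + C))
b(-195)/(-4024) + S(135)/44596 = 0/(-4024) + (135*(-16 + 135))/44596 = 0*(-1/4024) + (135*119)*(1/44596) = 0 + 16065*(1/44596) = 0 + 16065/44596 = 16065/44596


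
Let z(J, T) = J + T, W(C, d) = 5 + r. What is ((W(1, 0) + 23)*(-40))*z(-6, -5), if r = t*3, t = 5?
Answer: 18920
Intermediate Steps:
r = 15 (r = 5*3 = 15)
W(C, d) = 20 (W(C, d) = 5 + 15 = 20)
((W(1, 0) + 23)*(-40))*z(-6, -5) = ((20 + 23)*(-40))*(-6 - 5) = (43*(-40))*(-11) = -1720*(-11) = 18920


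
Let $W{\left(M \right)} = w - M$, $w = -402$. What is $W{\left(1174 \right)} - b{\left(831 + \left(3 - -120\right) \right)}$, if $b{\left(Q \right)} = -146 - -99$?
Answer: $-1529$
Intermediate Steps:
$b{\left(Q \right)} = -47$ ($b{\left(Q \right)} = -146 + 99 = -47$)
$W{\left(M \right)} = -402 - M$
$W{\left(1174 \right)} - b{\left(831 + \left(3 - -120\right) \right)} = \left(-402 - 1174\right) - -47 = \left(-402 - 1174\right) + 47 = -1576 + 47 = -1529$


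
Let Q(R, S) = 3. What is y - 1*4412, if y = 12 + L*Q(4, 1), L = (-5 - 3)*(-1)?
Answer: -4376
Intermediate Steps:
L = 8 (L = -8*(-1) = 8)
y = 36 (y = 12 + 8*3 = 12 + 24 = 36)
y - 1*4412 = 36 - 1*4412 = 36 - 4412 = -4376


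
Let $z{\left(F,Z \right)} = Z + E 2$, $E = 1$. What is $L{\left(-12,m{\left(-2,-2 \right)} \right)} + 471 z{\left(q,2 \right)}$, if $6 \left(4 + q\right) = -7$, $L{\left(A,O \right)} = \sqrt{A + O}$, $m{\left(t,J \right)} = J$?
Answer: $1884 + i \sqrt{14} \approx 1884.0 + 3.7417 i$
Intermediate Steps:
$q = - \frac{31}{6}$ ($q = -4 + \frac{1}{6} \left(-7\right) = -4 - \frac{7}{6} = - \frac{31}{6} \approx -5.1667$)
$z{\left(F,Z \right)} = 2 + Z$ ($z{\left(F,Z \right)} = Z + 1 \cdot 2 = Z + 2 = 2 + Z$)
$L{\left(-12,m{\left(-2,-2 \right)} \right)} + 471 z{\left(q,2 \right)} = \sqrt{-12 - 2} + 471 \left(2 + 2\right) = \sqrt{-14} + 471 \cdot 4 = i \sqrt{14} + 1884 = 1884 + i \sqrt{14}$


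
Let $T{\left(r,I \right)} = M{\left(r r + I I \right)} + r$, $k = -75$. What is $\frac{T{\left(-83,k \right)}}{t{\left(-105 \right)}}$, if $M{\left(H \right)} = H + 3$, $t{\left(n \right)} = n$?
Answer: $- \frac{12434}{105} \approx -118.42$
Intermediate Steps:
$M{\left(H \right)} = 3 + H$
$T{\left(r,I \right)} = 3 + r + I^{2} + r^{2}$ ($T{\left(r,I \right)} = \left(3 + \left(r r + I I\right)\right) + r = \left(3 + \left(r^{2} + I^{2}\right)\right) + r = \left(3 + \left(I^{2} + r^{2}\right)\right) + r = \left(3 + I^{2} + r^{2}\right) + r = 3 + r + I^{2} + r^{2}$)
$\frac{T{\left(-83,k \right)}}{t{\left(-105 \right)}} = \frac{3 - 83 + \left(-75\right)^{2} + \left(-83\right)^{2}}{-105} = \left(3 - 83 + 5625 + 6889\right) \left(- \frac{1}{105}\right) = 12434 \left(- \frac{1}{105}\right) = - \frac{12434}{105}$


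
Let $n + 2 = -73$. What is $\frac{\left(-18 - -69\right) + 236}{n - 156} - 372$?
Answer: $- \frac{12317}{33} \approx -373.24$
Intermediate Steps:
$n = -75$ ($n = -2 - 73 = -75$)
$\frac{\left(-18 - -69\right) + 236}{n - 156} - 372 = \frac{\left(-18 - -69\right) + 236}{-75 - 156} - 372 = \frac{\left(-18 + 69\right) + 236}{-231} - 372 = \left(51 + 236\right) \left(- \frac{1}{231}\right) - 372 = 287 \left(- \frac{1}{231}\right) - 372 = - \frac{41}{33} - 372 = - \frac{12317}{33}$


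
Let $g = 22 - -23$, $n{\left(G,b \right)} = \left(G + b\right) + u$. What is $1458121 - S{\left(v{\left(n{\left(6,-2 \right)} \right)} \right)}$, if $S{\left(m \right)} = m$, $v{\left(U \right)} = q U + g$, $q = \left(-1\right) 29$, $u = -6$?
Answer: $1458018$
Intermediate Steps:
$n{\left(G,b \right)} = -6 + G + b$ ($n{\left(G,b \right)} = \left(G + b\right) - 6 = -6 + G + b$)
$q = -29$
$g = 45$ ($g = 22 + 23 = 45$)
$v{\left(U \right)} = 45 - 29 U$ ($v{\left(U \right)} = - 29 U + 45 = 45 - 29 U$)
$1458121 - S{\left(v{\left(n{\left(6,-2 \right)} \right)} \right)} = 1458121 - \left(45 - 29 \left(-6 + 6 - 2\right)\right) = 1458121 - \left(45 - -58\right) = 1458121 - \left(45 + 58\right) = 1458121 - 103 = 1458018$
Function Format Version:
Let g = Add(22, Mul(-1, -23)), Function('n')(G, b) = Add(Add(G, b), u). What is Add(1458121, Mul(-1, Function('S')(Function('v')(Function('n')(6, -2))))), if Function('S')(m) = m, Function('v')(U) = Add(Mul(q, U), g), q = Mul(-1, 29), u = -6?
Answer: 1458018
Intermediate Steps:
Function('n')(G, b) = Add(-6, G, b) (Function('n')(G, b) = Add(Add(G, b), -6) = Add(-6, G, b))
q = -29
g = 45 (g = Add(22, 23) = 45)
Function('v')(U) = Add(45, Mul(-29, U)) (Function('v')(U) = Add(Mul(-29, U), 45) = Add(45, Mul(-29, U)))
Add(1458121, Mul(-1, Function('S')(Function('v')(Function('n')(6, -2))))) = Add(1458121, Mul(-1, Add(45, Mul(-29, Add(-6, 6, -2))))) = Add(1458121, Mul(-1, Add(45, Mul(-29, -2)))) = Add(1458121, Mul(-1, Add(45, 58))) = Add(1458121, Mul(-1, 103)) = Add(1458121, -103) = 1458018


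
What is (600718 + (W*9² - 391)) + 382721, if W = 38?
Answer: 986126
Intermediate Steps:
(600718 + (W*9² - 391)) + 382721 = (600718 + (38*9² - 391)) + 382721 = (600718 + (38*81 - 391)) + 382721 = (600718 + (3078 - 391)) + 382721 = (600718 + 2687) + 382721 = 603405 + 382721 = 986126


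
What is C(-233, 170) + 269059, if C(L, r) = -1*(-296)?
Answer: 269355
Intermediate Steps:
C(L, r) = 296
C(-233, 170) + 269059 = 296 + 269059 = 269355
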